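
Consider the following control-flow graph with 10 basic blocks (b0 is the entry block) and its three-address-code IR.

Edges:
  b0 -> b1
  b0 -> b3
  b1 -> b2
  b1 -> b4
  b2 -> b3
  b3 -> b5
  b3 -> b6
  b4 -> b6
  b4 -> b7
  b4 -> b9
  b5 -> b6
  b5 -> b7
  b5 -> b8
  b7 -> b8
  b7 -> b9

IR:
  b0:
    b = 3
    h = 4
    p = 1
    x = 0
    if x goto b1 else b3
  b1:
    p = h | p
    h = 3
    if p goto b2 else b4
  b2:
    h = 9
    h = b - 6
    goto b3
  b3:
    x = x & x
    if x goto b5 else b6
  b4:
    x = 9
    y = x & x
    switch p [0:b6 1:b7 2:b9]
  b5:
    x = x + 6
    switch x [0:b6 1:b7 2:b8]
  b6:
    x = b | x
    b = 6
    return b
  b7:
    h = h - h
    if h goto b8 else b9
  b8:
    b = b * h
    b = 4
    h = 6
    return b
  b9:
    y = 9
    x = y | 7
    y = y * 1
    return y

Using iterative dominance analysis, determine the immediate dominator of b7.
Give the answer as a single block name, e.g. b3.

idom tree: b1←b0 b2←b1 b3←b0 b4←b1 b5←b3 b6←b0 b7←b0 b8←b0 b9←b0
Dom at joins:
  b3: preds {b0,b2}: {b0} ∩ {b0,b1,b2} = {b0}; idom=b0
  b6: preds {b3,b4,b5}: {b0,b3} ∩ {b0,b1,b4} ∩ {b0,b3,b5} = {b0}; idom=b0
  b7: preds {b4,b5}: {b0,b1,b4} ∩ {b0,b3,b5} = {b0}; idom=b0
  b8: preds {b5,b7}: {b0,b3,b5} ∩ {b0,b7} = {b0}; idom=b0
  b9: preds {b4,b7}: {b0,b1,b4} ∩ {b0,b7} = {b0}; idom=b0

idom(b7) = b0

Answer: b0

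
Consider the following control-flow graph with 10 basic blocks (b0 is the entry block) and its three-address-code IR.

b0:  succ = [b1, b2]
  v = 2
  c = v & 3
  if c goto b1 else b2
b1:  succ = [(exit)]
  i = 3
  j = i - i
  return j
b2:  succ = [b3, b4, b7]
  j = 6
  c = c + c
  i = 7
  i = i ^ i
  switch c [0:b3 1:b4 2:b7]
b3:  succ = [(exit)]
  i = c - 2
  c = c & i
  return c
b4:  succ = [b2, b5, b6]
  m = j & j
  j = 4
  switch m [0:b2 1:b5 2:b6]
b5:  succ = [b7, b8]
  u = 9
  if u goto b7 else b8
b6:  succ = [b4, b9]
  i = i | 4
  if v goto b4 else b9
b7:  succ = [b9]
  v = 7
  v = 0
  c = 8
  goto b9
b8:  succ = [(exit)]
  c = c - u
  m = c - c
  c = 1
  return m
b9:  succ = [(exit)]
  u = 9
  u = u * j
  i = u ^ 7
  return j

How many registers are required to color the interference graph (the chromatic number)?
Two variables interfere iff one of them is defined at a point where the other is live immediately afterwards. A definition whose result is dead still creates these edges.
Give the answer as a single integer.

Per-block:
  b0: def={c,v} ue=∅
  b1: def={i,j} ue=∅
  b2: def={c,i,j} ue={c}
  b3: def={c,i} ue={c}
  b4: def={j,m} ue={j}
  b5: def={u} ue=∅
  b6: def={i} ue={i,v}
  b7: def={c,v} ue=∅
  b8: def={c,m} ue={c,u}
  b9: def={i,u} ue={j}

Liveness:
  live b0: ∅→{c,v}
  live b1: ∅→∅
  live b2: {c,v}→{c,i,j,v}
  live b3: {c}→∅
  live b4: {c,i,j,v}→{c,i,j,v}
  live b5: {c,j}→{c,j,u}
  live b6: {c,i,j,v}→{c,i,j,v}
  live b7: {j}→{j}
  live b8: {c,u}→∅
  live b9: {j}→∅

Conflict graph:
  c↔{i,j,m,u,v}
  i↔{c,j,m,v}
  j↔{c,i,m,u,v}
  m↔{c,i,j,v}
  u↔{c,j}
  v↔{c,i,j,m}

Registers:
  {c,i,j,m,v} pairwise interfere (5-clique) ⇒ χ ≥ 5
  assign c→c0 i→c2 j→c1 m→c3 u→c2 v→c4 — no edge inside a register ⇒ χ ≤ 5
  χ = 5

Answer: 5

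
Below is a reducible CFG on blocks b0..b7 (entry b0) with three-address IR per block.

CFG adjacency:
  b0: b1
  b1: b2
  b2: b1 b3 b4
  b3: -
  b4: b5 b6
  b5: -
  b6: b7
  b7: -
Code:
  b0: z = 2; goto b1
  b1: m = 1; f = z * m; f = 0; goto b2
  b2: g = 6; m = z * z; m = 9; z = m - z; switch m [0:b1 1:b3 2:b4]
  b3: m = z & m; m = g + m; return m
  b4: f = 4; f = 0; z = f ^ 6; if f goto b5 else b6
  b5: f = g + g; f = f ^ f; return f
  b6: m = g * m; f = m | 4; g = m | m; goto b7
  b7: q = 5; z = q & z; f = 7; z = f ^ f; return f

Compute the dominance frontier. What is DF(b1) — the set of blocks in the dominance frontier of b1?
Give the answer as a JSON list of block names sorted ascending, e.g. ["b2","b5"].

idom tree: b1←b0 b2←b1 b3←b2 b4←b2 b5←b4 b6←b4 b7←b6
Dom∩ at merges:
  b1: preds {b0,b2}: {b0} ∩ {b0,b1,b2} = {b0}; idom=b0

DF derivation:
  b1←b0: walk · to b0
  b1←b2: walk b2→b1 to b0
  DF(b0)=∅
  DF(b1)={b1}
  DF(b2)={b1}
  DF(b3)=∅
  DF(b4)=∅
  DF(b5)=∅
  DF(b6)=∅
  DF(b7)=∅

DF(b1) = ["b1"]

Answer: ["b1"]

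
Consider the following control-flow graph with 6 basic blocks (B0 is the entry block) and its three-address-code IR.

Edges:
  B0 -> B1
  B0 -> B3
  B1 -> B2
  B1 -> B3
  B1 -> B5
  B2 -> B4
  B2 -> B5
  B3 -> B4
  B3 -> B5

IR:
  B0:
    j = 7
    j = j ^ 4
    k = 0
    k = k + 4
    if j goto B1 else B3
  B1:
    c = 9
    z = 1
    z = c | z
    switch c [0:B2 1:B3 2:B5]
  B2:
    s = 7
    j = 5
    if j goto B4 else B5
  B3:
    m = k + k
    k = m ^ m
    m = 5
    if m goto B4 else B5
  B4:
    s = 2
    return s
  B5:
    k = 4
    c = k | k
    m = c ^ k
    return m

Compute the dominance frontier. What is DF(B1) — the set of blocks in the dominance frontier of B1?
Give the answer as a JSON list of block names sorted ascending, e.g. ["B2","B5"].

idom tree: B1←B0 B2←B1 B3←B0 B4←B0 B5←B0
Join-block Dom:
  B3: preds {B0,B1}: {B0} ∩ {B0,B1} = {B0}; idom=B0
  B4: preds {B2,B3}: {B0,B1,B2} ∩ {B0,B3} = {B0}; idom=B0
  B5: preds {B1,B2,B3}: {B0,B1} ∩ {B0,B1,B2} ∩ {B0,B3} = {B0}; idom=B0

DF walk-up:
  B3←B0: walk · to B0
  B3←B1: walk B1 to B0
  B4←B2: walk B2→B1 to B0
  B4←B3: walk B3 to B0
  B5←B1: walk B1 to B0
  B5←B2: walk B2→B1 to B0
  B5←B3: walk B3 to B0
  B0 → ∅
  B1 → {B3,B4,B5}
  B2 → {B4,B5}
  B3 → {B4,B5}
  B4 → ∅
  B5 → ∅

DF(B1) = ["B3", "B4", "B5"]

Answer: ["B3", "B4", "B5"]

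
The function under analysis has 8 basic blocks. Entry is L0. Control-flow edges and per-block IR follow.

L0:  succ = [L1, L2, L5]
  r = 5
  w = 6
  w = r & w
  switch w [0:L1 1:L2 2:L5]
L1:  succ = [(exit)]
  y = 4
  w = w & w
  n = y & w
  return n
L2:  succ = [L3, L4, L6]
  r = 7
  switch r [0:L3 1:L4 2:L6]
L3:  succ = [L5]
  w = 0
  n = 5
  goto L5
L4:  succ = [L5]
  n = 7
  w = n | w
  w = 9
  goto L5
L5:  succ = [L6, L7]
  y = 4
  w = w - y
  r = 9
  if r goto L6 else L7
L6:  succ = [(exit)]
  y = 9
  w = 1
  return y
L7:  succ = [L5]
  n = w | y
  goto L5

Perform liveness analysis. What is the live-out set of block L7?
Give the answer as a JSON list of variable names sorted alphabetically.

Answer: ["w"]

Analysis:
Block summaries:
  L0 def {r,w} use ∅
  L1 def {n,w,y} use {w}
  L2 def {r} use ∅
  L3 def {n,w} use ∅
  L4 def {n,w} use {w}
  L5 def {r,w,y} use {w}
  L6 def {w,y} use ∅
  L7 def {n} use {w,y}

Backward fixpoint:
  live L0: ∅→{w}
  live L1: {w}→∅
  live L2: {w}→{w}
  live L3: ∅→{w}
  live L4: {w}→{w}
  live L5: {w}→{w,y}
  live L6: ∅→∅
  live L7: {w,y}→{w}

live-out(L7) = ["w"]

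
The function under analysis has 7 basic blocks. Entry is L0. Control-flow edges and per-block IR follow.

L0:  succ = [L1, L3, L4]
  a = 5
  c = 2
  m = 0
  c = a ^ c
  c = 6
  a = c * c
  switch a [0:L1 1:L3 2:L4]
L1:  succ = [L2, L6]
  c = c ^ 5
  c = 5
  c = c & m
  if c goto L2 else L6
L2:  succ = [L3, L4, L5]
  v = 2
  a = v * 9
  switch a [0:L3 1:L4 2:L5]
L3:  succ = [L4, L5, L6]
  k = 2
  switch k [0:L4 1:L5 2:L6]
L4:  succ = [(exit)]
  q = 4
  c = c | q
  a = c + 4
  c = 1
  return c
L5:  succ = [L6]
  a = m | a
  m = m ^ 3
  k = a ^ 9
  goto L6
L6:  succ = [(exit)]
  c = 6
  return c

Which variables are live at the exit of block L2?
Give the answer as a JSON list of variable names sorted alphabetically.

Answer: ["a", "c", "m"]

Derivation:
def/use:
  L0: {a,c,m} / ∅
  L1: {c} / {c,m}
  L2: {a,v} / ∅
  L3: {k} / ∅
  L4: {a,c,q} / {c}
  L5: {a,k,m} / {a,m}
  L6: {c} / ∅

Liveness:
  live L0: ∅→{a,c,m}
  live L1: {c,m}→{c,m}
  live L2: {c,m}→{a,c,m}
  live L3: {a,c,m}→{a,c,m}
  live L4: {c}→∅
  live L5: {a,m}→∅
  live L6: ∅→∅

live-out(L2) = ["a", "c", "m"]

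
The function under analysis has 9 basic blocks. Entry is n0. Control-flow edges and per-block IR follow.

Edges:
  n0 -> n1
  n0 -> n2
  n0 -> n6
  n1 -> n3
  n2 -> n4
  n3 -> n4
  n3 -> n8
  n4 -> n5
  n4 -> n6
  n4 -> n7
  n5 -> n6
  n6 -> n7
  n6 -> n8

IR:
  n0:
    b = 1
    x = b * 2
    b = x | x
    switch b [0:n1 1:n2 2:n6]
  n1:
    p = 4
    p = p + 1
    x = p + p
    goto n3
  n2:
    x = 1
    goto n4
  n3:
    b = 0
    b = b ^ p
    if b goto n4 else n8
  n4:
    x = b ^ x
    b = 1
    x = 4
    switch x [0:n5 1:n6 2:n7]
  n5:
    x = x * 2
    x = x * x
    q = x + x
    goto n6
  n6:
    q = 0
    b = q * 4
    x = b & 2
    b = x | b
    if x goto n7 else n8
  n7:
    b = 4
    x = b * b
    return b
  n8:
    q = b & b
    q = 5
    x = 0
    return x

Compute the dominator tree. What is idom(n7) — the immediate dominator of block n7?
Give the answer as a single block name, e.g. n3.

idom tree: n1←n0 n2←n0 n3←n1 n4←n0 n5←n4 n6←n0 n7←n0 n8←n0
Dom∩ at merges:
  n4: preds {n2,n3}: {n0,n2} ∩ {n0,n1,n3} = {n0}; idom=n0
  n6: preds {n0,n4,n5}: {n0} ∩ {n0,n4} ∩ {n0,n4,n5} = {n0}; idom=n0
  n7: preds {n4,n6}: {n0,n4} ∩ {n0,n6} = {n0}; idom=n0
  n8: preds {n3,n6}: {n0,n1,n3} ∩ {n0,n6} = {n0}; idom=n0

idom(n7) = n0

Answer: n0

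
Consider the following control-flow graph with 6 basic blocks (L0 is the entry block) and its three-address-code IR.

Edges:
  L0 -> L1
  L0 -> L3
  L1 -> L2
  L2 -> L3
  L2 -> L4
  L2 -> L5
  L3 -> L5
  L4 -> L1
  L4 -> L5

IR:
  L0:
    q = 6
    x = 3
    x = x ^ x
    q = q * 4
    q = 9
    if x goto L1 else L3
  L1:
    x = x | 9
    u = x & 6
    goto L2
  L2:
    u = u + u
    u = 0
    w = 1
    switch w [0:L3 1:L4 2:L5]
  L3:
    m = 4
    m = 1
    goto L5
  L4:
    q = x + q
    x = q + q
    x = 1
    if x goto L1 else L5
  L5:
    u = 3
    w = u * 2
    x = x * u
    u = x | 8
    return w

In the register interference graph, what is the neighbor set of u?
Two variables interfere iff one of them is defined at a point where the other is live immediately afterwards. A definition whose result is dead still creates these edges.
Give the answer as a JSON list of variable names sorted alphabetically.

Block summaries:
  L0: def={q,x} ue=∅
  L1: def={u,x} ue={x}
  L2: def={u,w} ue={u}
  L3: def={m} ue=∅
  L4: def={q,x} ue={q,x}
  L5: def={u,w,x} ue={x}

Live sets:
  live L0: ∅→{q,x}
  live L1: {q,x}→{q,u,x}
  live L2: {q,u,x}→{q,x}
  live L3: {x}→{x}
  live L4: {q,x}→{q,x}
  live L5: {x}→∅

Interference:
  m: {x}
  q: {u,w,x}
  u: {q,w,x}
  w: {q,u,x}
  x: {m,q,u,w}

N(u) = ["q", "w", "x"]

Answer: ["q", "w", "x"]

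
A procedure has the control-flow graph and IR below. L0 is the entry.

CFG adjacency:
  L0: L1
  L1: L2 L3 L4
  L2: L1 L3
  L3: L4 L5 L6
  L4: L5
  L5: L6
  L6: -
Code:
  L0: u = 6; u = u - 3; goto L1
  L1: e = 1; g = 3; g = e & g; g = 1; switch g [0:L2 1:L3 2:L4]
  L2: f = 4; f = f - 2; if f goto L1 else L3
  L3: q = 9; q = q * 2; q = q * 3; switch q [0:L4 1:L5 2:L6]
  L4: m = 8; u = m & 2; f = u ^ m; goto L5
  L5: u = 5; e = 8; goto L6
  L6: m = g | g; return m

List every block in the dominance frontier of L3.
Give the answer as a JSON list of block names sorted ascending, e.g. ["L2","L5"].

Answer: ["L4", "L5", "L6"]

Derivation:
idom tree: L1←L0 L2←L1 L3←L1 L4←L1 L5←L1 L6←L1
Join-block Dom:
  L1: preds {L0,L2}: {L0} ∩ {L0,L1,L2} = {L0}; idom=L0
  L3: preds {L1,L2}: {L0,L1} ∩ {L0,L1,L2} = {L0,L1}; idom=L1
  L4: preds {L1,L3}: {L0,L1} ∩ {L0,L1,L3} = {L0,L1}; idom=L1
  L5: preds {L3,L4}: {L0,L1,L3} ∩ {L0,L1,L4} = {L0,L1}; idom=L1
  L6: preds {L3,L5}: {L0,L1,L3} ∩ {L0,L1,L5} = {L0,L1}; idom=L1

Frontier:
  L1←L0: walk · to L0
  L1←L2: walk L2→L1 to L0
  L3←L1: walk · to L1
  L3←L2: walk L2 to L1
  L4←L1: walk · to L1
  L4←L3: walk L3 to L1
  L5←L3: walk L3 to L1
  L5←L4: walk L4 to L1
  L6←L3: walk L3 to L1
  L6←L5: walk L5 to L1
  L0 → ∅
  L1 → {L1}
  L2 → {L1,L3}
  L3 → {L4,L5,L6}
  L4 → {L5}
  L5 → {L6}
  L6 → ∅

DF(L3) = ["L4", "L5", "L6"]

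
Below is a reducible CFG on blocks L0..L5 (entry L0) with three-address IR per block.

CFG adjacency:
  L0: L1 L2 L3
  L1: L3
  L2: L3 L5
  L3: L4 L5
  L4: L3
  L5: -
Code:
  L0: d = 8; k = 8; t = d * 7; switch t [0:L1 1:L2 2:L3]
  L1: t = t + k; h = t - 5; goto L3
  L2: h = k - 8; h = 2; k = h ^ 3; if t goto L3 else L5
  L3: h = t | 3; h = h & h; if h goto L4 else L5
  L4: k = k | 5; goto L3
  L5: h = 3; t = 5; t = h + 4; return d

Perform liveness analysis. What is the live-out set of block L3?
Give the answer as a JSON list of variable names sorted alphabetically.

Per-block:
  L0: {d,k,t} / ∅
  L1: {h,t} / {k,t}
  L2: {h,k} / {k,t}
  L3: {h} / {t}
  L4: {k} / {k}
  L5: {h,t} / {d}

Live sets:
  L0 li=∅ lo={d,k,t}
  L1 li={d,k,t} lo={d,k,t}
  L2 li={d,k,t} lo={d,k,t}
  L3 li={d,k,t} lo={d,k,t}
  L4 li={d,k,t} lo={d,k,t}
  L5 li={d} lo=∅

live-out(L3) = ["d", "k", "t"]

Answer: ["d", "k", "t"]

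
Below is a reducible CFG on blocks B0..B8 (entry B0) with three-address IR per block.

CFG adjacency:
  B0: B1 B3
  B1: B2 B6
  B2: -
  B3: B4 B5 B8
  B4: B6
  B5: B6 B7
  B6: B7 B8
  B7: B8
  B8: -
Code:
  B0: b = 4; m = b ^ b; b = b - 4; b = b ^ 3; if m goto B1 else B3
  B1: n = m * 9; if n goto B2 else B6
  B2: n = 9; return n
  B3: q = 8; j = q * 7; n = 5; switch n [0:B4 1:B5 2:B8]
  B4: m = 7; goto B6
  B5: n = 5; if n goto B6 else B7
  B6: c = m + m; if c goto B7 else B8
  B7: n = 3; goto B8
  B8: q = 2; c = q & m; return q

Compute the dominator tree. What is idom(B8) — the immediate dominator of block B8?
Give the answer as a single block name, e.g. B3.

idom tree: B1←B0 B2←B1 B3←B0 B4←B3 B5←B3 B6←B0 B7←B0 B8←B0
Dom∩ at merges:
  B6: preds {B1,B4,B5}: {B0,B1} ∩ {B0,B3,B4} ∩ {B0,B3,B5} = {B0}; idom=B0
  B7: preds {B5,B6}: {B0,B3,B5} ∩ {B0,B6} = {B0}; idom=B0
  B8: preds {B3,B6,B7}: {B0,B3} ∩ {B0,B6} ∩ {B0,B7} = {B0}; idom=B0

idom(B8) = B0

Answer: B0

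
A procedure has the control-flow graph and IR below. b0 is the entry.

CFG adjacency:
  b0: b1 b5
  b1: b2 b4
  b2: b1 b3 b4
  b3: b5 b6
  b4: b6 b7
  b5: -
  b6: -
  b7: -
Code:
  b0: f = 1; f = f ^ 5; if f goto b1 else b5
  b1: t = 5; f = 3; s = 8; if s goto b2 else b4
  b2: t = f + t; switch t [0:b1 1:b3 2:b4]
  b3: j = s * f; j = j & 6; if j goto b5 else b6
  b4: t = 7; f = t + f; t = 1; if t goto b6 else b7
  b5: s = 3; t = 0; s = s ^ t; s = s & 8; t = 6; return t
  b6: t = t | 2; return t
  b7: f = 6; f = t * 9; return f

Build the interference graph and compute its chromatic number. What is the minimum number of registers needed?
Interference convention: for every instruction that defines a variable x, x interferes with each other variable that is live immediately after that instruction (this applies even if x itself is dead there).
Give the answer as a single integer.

Block summaries:
  b0: {f} / ∅
  b1: {f,s,t} / ∅
  b2: {t} / {f,t}
  b3: {j} / {f,s}
  b4: {f,t} / {f}
  b5: {s,t} / ∅
  b6: {t} / {t}
  b7: {f} / {t}

Liveness:
  live b0: ∅→∅
  live b1: ∅→{f,s,t}
  live b2: {f,s,t}→{f,s,t}
  live b3: {f,s,t}→{t}
  live b4: {f}→{t}
  live b5: ∅→∅
  live b6: {t}→∅
  live b7: {t}→∅

Conflict graph:
  f: {s,t}
  j: {t}
  s: {f,t}
  t: {f,j,s}

Chromatic number:
  clique {f,s,t} ⇒ need ≥ 3
  assign f→R1 j→R1 s→R2 t→R0 — no edge inside a register ⇒ χ ≤ 3
  χ = 3

Answer: 3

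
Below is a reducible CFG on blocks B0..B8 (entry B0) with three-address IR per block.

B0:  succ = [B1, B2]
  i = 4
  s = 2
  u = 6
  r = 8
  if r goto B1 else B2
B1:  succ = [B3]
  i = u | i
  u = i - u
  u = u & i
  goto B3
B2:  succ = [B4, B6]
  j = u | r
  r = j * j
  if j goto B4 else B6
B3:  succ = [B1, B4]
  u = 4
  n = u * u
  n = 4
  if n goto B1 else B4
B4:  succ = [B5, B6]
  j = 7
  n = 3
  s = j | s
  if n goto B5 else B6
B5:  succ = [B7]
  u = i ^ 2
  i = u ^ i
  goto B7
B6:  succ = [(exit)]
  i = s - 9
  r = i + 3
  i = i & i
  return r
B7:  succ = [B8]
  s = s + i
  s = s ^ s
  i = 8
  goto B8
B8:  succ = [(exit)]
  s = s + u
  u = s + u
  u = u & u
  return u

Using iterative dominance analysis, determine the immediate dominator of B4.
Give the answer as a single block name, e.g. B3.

idom tree: B1←B0 B2←B0 B3←B1 B4←B0 B5←B4 B6←B0 B7←B5 B8←B7
Dom∩ at merges:
  B1: preds {B0,B3}: {B0} ∩ {B0,B1,B3} = {B0}; idom=B0
  B4: preds {B2,B3}: {B0,B2} ∩ {B0,B1,B3} = {B0}; idom=B0
  B6: preds {B2,B4}: {B0,B2} ∩ {B0,B4} = {B0}; idom=B0

idom(B4) = B0

Answer: B0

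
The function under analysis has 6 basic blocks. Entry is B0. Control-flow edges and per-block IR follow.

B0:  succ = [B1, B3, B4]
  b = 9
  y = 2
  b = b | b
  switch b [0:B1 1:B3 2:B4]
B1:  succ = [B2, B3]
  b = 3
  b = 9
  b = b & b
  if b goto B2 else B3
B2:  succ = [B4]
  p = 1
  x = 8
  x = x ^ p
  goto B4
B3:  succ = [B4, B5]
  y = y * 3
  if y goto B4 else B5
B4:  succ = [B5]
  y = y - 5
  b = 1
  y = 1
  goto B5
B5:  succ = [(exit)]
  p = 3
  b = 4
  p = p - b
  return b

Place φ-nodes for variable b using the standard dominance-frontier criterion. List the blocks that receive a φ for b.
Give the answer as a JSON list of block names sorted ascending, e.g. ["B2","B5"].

Answer: ["B3", "B4", "B5"]

Derivation:
idom tree: B1←B0 B2←B1 B3←B0 B4←B0 B5←B0
Dom∩ at merges:
  B3: preds {B0,B1}: {B0} ∩ {B0,B1} = {B0}; idom=B0
  B4: preds {B0,B2,B3}: {B0} ∩ {B0,B1,B2} ∩ {B0,B3} = {B0}; idom=B0
  B5: preds {B3,B4}: {B0,B3} ∩ {B0,B4} = {B0}; idom=B0

Frontier:
  B3←B0: walk · to B0
  B3←B1: walk B1 to B0
  B4←B0: walk · to B0
  B4←B2: walk B2→B1 to B0
  B4←B3: walk B3 to B0
  B5←B3: walk B3 to B0
  B5←B4: walk B4 to B0
  DF(B0)=∅
  DF(B1)={B3,B4}
  DF(B2)={B4}
  DF(B3)={B4,B5}
  DF(B4)={B5}
  DF(B5)=∅

φ for b: defs {B0,B1,B4,B5}
  DF⁺ = {B3,B4,B5}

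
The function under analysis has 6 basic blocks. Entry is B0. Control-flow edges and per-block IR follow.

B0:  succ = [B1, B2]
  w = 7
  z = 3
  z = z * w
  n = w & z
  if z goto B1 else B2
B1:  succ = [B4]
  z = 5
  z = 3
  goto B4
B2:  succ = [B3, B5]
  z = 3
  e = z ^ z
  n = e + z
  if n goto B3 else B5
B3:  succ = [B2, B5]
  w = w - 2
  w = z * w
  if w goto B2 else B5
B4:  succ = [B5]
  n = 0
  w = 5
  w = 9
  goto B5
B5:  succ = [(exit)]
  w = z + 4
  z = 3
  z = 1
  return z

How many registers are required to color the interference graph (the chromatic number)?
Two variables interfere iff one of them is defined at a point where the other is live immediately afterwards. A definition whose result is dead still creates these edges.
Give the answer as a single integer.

Answer: 3

Derivation:
Block summaries:
  B0 def {n,w,z} use ∅
  B1 def {z} use ∅
  B2 def {e,n,z} use ∅
  B3 def {w} use {w,z}
  B4 def {n,w} use ∅
  B5 def {w,z} use {z}

Backward fixpoint:
  B0: in=∅ out={w}
  B1: in=∅ out={z}
  B2: in={w} out={w,z}
  B3: in={w,z} out={w,z}
  B4: in={z} out={z}
  B5: in={z} out=∅

Interfere edges:
  e: {w,z}
  n: {w,z}
  w: {e,n,z}
  z: {e,n,w}

Registers:
  clique {e,w,z} ⇒ need ≥ 3
  3-colouring: R0={w}  R1={z}  R2={e,n}
  χ = 3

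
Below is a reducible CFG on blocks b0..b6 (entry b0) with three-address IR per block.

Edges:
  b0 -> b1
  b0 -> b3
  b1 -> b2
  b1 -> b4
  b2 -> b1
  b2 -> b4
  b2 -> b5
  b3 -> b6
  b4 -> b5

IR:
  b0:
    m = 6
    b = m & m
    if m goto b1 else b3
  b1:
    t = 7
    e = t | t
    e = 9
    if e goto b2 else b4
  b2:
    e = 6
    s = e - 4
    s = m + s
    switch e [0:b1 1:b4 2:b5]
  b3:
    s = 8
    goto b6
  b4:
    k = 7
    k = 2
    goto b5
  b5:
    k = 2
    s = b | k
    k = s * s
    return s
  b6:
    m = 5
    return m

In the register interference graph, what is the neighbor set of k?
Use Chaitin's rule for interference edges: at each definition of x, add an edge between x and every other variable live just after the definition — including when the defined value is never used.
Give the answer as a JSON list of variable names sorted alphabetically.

Per-block:
  b0 def {b,m} use ∅
  b1 def {e,t} use ∅
  b2 def {e,s} use {m}
  b3 def {s} use ∅
  b4 def {k} use ∅
  b5 def {k,s} use {b}
  b6 def {m} use ∅

Live sets:
  b0 li=∅ lo={b,m}
  b1 li={b,m} lo={b,m}
  b2 li={b,m} lo={b,m}
  b3 li=∅ lo=∅
  b4 li={b} lo={b}
  b5 li={b} lo=∅
  b6 li=∅ lo=∅

Conflict graph:
  b: {e,k,m,s,t}
  e: {b,m,s}
  k: {b,s}
  m: {b,e,s,t}
  s: {b,e,k,m}
  t: {b,m}

N(k) = ["b", "s"]

Answer: ["b", "s"]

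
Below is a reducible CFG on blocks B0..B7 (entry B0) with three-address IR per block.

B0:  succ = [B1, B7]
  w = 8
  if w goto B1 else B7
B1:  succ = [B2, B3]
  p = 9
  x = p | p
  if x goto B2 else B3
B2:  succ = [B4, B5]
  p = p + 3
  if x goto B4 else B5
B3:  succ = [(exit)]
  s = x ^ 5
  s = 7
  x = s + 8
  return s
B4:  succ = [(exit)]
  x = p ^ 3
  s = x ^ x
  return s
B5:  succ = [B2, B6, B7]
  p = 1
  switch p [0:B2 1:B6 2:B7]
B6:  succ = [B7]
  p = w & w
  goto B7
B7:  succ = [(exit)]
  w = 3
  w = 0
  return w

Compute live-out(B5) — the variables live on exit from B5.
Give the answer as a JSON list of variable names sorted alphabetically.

Block summaries:
  B0 def {w} use ∅
  B1 def {p,x} use ∅
  B2 def {p} use {p,x}
  B3 def {s,x} use {x}
  B4 def {s,x} use {p}
  B5 def {p} use ∅
  B6 def {p} use {w}
  B7 def {w} use ∅

Backward fixpoint:
  B0 li=∅ lo={w}
  B1 li={w} lo={p,w,x}
  B2 li={p,w,x} lo={p,w,x}
  B3 li={x} lo=∅
  B4 li={p} lo=∅
  B5 li={w,x} lo={p,w,x}
  B6 li={w} lo=∅
  B7 li=∅ lo=∅

live-out(B5) = ["p", "w", "x"]

Answer: ["p", "w", "x"]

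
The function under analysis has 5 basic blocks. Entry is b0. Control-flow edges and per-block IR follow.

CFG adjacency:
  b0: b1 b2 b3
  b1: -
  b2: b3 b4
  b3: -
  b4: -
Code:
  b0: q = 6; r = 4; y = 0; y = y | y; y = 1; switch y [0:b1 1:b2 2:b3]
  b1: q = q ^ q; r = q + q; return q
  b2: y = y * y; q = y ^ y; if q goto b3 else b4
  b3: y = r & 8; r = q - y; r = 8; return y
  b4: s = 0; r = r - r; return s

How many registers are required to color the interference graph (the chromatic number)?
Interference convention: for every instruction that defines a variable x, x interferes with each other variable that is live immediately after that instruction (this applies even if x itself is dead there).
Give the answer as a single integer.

Per-block:
  b0: {q,r,y} / ∅
  b1: {q,r} / {q}
  b2: {q,y} / {y}
  b3: {r,y} / {q,r}
  b4: {r,s} / {r}

Liveness:
  b0 li=∅ lo={q,r,y}
  b1 li={q} lo=∅
  b2 li={r,y} lo={q,r}
  b3 li={q,r} lo=∅
  b4 li={r} lo=∅

Conflict graph:
  q↔{r,y}
  r↔{q,s,y}
  s↔{r}
  y↔{q,r}

Colouring:
  {q,r,y} pairwise interfere (3-clique) ⇒ χ ≥ 3
  assign q→R1 r→R0 s→R1 y→R2 — no edge inside a register ⇒ χ ≤ 3
  χ = 3

Answer: 3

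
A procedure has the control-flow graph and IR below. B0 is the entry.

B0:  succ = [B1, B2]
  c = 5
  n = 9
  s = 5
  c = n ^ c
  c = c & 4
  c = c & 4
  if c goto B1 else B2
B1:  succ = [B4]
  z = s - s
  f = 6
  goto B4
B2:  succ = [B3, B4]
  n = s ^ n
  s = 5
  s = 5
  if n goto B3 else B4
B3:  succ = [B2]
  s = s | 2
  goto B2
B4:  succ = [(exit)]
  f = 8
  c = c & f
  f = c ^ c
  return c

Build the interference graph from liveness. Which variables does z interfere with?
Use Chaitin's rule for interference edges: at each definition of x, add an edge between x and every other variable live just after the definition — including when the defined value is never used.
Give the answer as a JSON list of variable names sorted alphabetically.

Answer: ["c"]

Analysis:
Block summaries:
  B0: def={c,n,s} ue=∅
  B1: def={f,z} ue={s}
  B2: def={n,s} ue={n,s}
  B3: def={s} ue={s}
  B4: def={c,f} ue={c}

Live sets:
  B0 li=∅ lo={c,n,s}
  B1 li={c,s} lo={c}
  B2 li={c,n,s} lo={c,n,s}
  B3 li={c,n,s} lo={c,n,s}
  B4 li={c} lo=∅

Interfere edges:
  c: {f,n,s,z}
  f: {c}
  n: {c,s}
  s: {c,n}
  z: {c}

N(z) = ["c"]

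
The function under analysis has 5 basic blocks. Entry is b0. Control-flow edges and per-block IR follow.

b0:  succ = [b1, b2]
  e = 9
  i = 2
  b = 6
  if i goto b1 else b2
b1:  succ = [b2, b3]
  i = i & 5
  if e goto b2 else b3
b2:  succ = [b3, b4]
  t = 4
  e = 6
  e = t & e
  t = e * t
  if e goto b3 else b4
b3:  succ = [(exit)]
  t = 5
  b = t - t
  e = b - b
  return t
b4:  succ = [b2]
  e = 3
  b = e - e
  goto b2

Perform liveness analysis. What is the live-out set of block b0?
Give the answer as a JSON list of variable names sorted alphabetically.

Answer: ["e", "i"]

Working:
Per-block:
  b0: def={b,e,i} ue=∅
  b1: def={i} ue={e,i}
  b2: def={e,t} ue=∅
  b3: def={b,e,t} ue=∅
  b4: def={b,e} ue=∅

Backward fixpoint:
  b0 li=∅ lo={e,i}
  b1 li={e,i} lo=∅
  b2 li=∅ lo=∅
  b3 li=∅ lo=∅
  b4 li=∅ lo=∅

live-out(b0) = ["e", "i"]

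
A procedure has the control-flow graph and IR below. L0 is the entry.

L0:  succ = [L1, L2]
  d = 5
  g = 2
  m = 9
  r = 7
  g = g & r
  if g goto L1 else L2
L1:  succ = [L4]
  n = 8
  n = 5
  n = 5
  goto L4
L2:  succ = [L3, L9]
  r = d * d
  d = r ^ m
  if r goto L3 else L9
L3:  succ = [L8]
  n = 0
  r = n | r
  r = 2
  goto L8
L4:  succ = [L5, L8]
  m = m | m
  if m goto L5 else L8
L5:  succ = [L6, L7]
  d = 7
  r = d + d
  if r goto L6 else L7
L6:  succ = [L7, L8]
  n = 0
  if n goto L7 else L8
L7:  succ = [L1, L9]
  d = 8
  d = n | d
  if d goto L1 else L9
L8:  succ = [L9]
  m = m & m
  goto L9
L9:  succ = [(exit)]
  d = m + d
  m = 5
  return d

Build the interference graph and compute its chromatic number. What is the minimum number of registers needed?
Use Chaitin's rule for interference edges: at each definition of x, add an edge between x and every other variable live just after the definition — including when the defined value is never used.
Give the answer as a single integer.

Answer: 4

Analysis:
def/use:
  L0: {d,g,m,r} / ∅
  L1: {n} / ∅
  L2: {d,r} / {d,m}
  L3: {n,r} / {r}
  L4: {m} / {m}
  L5: {d,r} / ∅
  L6: {n} / ∅
  L7: {d} / {n}
  L8: {m} / {m}
  L9: {d,m} / {d,m}

Liveness:
  live L0: ∅→{d,m}
  live L1: {d,m}→{d,m,n}
  live L2: {d,m}→{d,m,r}
  live L3: {d,m,r}→{d,m}
  live L4: {d,m,n}→{d,m,n}
  live L5: {m,n}→{d,m,n}
  live L6: {d,m}→{d,m,n}
  live L7: {m,n}→{d,m}
  live L8: {d,m}→{d,m}
  live L9: {d,m}→∅

Interfere edges:
  d↔{g,m,n,r}
  g↔{d,m,r}
  m↔{d,g,n,r}
  n↔{d,m,r}
  r↔{d,g,m,n}

Registers:
  clique {d,g,m,r} ⇒ need ≥ 4
  assign d→c0 g→c3 m→c1 n→c3 r→c2 — no edge inside a register ⇒ χ ≤ 4
  χ = 4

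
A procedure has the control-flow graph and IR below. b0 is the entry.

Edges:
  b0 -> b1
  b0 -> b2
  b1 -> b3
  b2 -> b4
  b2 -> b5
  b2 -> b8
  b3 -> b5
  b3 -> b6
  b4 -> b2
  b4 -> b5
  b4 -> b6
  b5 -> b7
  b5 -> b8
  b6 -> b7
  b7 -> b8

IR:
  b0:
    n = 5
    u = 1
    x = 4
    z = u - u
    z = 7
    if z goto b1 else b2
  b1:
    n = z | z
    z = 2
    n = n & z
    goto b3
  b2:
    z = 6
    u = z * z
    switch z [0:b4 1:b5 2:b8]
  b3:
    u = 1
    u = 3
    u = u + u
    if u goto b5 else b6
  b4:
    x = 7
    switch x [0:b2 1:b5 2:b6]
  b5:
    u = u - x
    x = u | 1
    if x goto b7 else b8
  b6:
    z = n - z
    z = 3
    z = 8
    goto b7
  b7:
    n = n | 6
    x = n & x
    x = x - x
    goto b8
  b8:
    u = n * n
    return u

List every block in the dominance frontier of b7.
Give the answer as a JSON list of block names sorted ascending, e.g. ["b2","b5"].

idom tree: b1←b0 b2←b0 b3←b1 b4←b2 b5←b0 b6←b0 b7←b0 b8←b0
Join-block Dom:
  b2: preds {b0,b4}: {b0} ∩ {b0,b2,b4} = {b0}; idom=b0
  b5: preds {b2,b3,b4}: {b0,b2} ∩ {b0,b1,b3} ∩ {b0,b2,b4} = {b0}; idom=b0
  b6: preds {b3,b4}: {b0,b1,b3} ∩ {b0,b2,b4} = {b0}; idom=b0
  b7: preds {b5,b6}: {b0,b5} ∩ {b0,b6} = {b0}; idom=b0
  b8: preds {b2,b5,b7}: {b0,b2} ∩ {b0,b5} ∩ {b0,b7} = {b0}; idom=b0

Frontier:
  join b2 pred b0: · stop@b0
  join b2 pred b4: b4→b2 stop@b0
  join b5 pred b2: b2 stop@b0
  join b5 pred b3: b3→b1 stop@b0
  join b5 pred b4: b4→b2 stop@b0
  join b6 pred b3: b3→b1 stop@b0
  join b6 pred b4: b4→b2 stop@b0
  join b7 pred b5: b5 stop@b0
  join b7 pred b6: b6 stop@b0
  join b8 pred b2: b2 stop@b0
  join b8 pred b5: b5 stop@b0
  join b8 pred b7: b7 stop@b0
  DF(b0)=∅
  DF(b1)={b5,b6}
  DF(b2)={b2,b5,b6,b8}
  DF(b3)={b5,b6}
  DF(b4)={b2,b5,b6}
  DF(b5)={b7,b8}
  DF(b6)={b7}
  DF(b7)={b8}
  DF(b8)=∅

DF(b7) = ["b8"]

Answer: ["b8"]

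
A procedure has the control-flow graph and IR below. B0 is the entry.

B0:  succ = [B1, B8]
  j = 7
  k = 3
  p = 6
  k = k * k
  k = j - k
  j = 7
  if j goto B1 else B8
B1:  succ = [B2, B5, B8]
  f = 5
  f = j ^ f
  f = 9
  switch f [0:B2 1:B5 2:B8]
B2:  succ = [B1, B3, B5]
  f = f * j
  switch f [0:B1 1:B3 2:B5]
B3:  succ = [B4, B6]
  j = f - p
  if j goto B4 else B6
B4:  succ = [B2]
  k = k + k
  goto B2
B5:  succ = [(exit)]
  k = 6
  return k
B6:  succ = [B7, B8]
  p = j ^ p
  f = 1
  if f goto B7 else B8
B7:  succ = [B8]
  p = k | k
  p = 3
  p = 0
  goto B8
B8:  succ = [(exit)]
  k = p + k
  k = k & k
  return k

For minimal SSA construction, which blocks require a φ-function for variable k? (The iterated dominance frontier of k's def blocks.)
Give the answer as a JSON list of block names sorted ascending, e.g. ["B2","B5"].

idom tree: B1←B0 B2←B1 B3←B2 B4←B3 B5←B1 B6←B3 B7←B6 B8←B0
Dom∩ at merges:
  B1: preds {B0,B2}: {B0} ∩ {B0,B1,B2} = {B0}; idom=B0
  B2: preds {B1,B4}: {B0,B1} ∩ {B0,B1,B2,B3,B4} = {B0,B1}; idom=B1
  B5: preds {B1,B2}: {B0,B1} ∩ {B0,B1,B2} = {B0,B1}; idom=B1
  B8: preds {B0,B1,B6,B7}: {B0} ∩ {B0,B1} ∩ {B0,B1,B2,B3,B6} ∩ {B0,B1,B2,B3,B6,B7} = {B0}; idom=B0

DF derivation:
  join B1 pred B0: · stop@B0
  join B1 pred B2: B2→B1 stop@B0
  join B2 pred B1: · stop@B1
  join B2 pred B4: B4→B3→B2 stop@B1
  join B5 pred B1: · stop@B1
  join B5 pred B2: B2 stop@B1
  join B8 pred B0: · stop@B0
  join B8 pred B1: B1 stop@B0
  join B8 pred B6: B6→B3→B2→B1 stop@B0
  join B8 pred B7: B7→B6→B3→B2→B1 stop@B0
  B0: DF=∅
  B1: DF={B1,B8}
  B2: DF={B1,B2,B5,B8}
  B3: DF={B2,B8}
  B4: DF={B2}
  B5: DF=∅
  B6: DF={B8}
  B7: DF={B8}
  B8: DF=∅

φ for k: defs {B0,B4,B5,B8}
  DF⁺ = {B1,B2,B5,B8}

Answer: ["B1", "B2", "B5", "B8"]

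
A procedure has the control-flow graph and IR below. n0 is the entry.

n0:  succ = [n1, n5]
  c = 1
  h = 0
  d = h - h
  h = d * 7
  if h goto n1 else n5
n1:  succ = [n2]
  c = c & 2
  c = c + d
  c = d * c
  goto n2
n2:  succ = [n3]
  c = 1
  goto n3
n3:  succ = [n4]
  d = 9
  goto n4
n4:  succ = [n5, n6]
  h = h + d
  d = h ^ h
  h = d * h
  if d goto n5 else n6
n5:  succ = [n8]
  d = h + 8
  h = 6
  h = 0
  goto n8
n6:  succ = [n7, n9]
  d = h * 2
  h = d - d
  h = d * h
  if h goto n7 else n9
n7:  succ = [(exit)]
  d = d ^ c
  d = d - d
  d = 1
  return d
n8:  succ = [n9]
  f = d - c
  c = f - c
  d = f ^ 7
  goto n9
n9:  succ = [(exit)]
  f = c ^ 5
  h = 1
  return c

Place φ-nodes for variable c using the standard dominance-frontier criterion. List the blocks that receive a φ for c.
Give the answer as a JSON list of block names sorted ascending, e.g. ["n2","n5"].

Answer: ["n5", "n9"]

Derivation:
idom tree: n1←n0 n2←n1 n3←n2 n4←n3 n5←n0 n6←n4 n7←n6 n8←n5 n9←n0
Join-block Dom:
  n5: preds {n0,n4}: {n0} ∩ {n0,n1,n2,n3,n4} = {n0}; idom=n0
  n9: preds {n6,n8}: {n0,n1,n2,n3,n4,n6} ∩ {n0,n5,n8} = {n0}; idom=n0

DF walk-up:
  join n5 pred n0: · stop@n0
  join n5 pred n4: n4→n3→n2→n1 stop@n0
  join n9 pred n6: n6→n4→n3→n2→n1 stop@n0
  join n9 pred n8: n8→n5 stop@n0
  DF(n0)=∅
  DF(n1)={n5,n9}
  DF(n2)={n5,n9}
  DF(n3)={n5,n9}
  DF(n4)={n5,n9}
  DF(n5)={n9}
  DF(n6)={n9}
  DF(n7)=∅
  DF(n8)={n9}
  DF(n9)=∅

φ for c: defs {n0,n1,n2,n8}
  DF⁺ = {n5,n9}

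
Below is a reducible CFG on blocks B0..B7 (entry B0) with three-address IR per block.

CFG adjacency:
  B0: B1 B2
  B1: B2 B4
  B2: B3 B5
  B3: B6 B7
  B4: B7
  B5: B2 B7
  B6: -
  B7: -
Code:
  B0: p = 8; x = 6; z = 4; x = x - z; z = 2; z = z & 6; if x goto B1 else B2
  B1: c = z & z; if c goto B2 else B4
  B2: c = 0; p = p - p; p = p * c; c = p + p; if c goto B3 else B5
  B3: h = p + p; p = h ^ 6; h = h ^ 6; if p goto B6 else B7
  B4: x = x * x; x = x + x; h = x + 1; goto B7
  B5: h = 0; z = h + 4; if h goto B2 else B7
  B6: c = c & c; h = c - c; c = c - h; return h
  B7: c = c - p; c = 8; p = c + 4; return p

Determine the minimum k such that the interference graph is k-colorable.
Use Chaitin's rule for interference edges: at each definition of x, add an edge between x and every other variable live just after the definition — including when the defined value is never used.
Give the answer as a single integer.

Block summaries:
  B0: def={p,x,z} ue=∅
  B1: def={c} ue={z}
  B2: def={c,p} ue={p}
  B3: def={h,p} ue={p}
  B4: def={h,x} ue={x}
  B5: def={h,z} ue=∅
  B6: def={c,h} ue={c}
  B7: def={c,p} ue={c,p}

Liveness:
  live B0: ∅→{p,x,z}
  live B1: {p,x,z}→{c,p,x}
  live B2: {p}→{c,p}
  live B3: {c,p}→{c,p}
  live B4: {c,p,x}→{c,p}
  live B5: {c,p}→{c,p}
  live B6: {c}→∅
  live B7: {c,p}→∅

Interference:
  c↔{h,p,x,z}
  h↔{c,p,z}
  p↔{c,h,x,z}
  x↔{c,p,z}
  z↔{c,h,p,x}

Colouring:
  {c,h,p,z} pairwise interfere (4-clique) ⇒ χ ≥ 4
  4-colouring: r0={c}  r1={p}  r2={z}  r3={h,x}
  χ = 4

Answer: 4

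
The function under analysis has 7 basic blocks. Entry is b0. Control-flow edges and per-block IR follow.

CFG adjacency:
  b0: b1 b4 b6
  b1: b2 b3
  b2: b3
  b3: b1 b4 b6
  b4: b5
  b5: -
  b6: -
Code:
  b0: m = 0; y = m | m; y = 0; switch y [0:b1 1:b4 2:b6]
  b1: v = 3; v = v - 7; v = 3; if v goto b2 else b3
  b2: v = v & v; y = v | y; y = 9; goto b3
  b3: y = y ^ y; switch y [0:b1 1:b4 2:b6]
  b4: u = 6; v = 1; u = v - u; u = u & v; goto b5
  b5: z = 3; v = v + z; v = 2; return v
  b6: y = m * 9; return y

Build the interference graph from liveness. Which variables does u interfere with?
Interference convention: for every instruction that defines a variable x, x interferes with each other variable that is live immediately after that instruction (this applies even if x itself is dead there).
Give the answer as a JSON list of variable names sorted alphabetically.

Block summaries:
  b0: def={m,y} ue=∅
  b1: def={v} ue=∅
  b2: def={v,y} ue={v,y}
  b3: def={y} ue={y}
  b4: def={u,v} ue=∅
  b5: def={v,z} ue={v}
  b6: def={y} ue={m}

Liveness:
  b0: in=∅ out={m,y}
  b1: in={m,y} out={m,v,y}
  b2: in={m,v,y} out={m,y}
  b3: in={m,y} out={m,y}
  b4: in=∅ out={v}
  b5: in={v} out=∅
  b6: in={m} out=∅

Conflict graph:
  m↔{v,y}
  u↔{v}
  v↔{m,u,y,z}
  y↔{m,v}
  z↔{v}

N(u) = ["v"]

Answer: ["v"]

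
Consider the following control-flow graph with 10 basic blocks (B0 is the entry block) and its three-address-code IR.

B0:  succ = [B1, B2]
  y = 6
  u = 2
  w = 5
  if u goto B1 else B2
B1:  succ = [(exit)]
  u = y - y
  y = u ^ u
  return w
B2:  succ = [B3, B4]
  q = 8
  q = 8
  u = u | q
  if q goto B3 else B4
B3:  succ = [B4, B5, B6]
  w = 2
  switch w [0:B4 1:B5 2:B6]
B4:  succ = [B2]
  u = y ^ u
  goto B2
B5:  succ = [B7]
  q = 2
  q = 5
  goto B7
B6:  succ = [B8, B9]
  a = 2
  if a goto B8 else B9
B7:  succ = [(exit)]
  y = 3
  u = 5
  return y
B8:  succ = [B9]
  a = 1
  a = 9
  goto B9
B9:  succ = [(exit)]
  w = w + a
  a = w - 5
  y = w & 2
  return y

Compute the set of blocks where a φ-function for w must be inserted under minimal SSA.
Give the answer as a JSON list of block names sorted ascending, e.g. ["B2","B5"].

Answer: ["B2", "B4"]

Derivation:
idom tree: B1←B0 B2←B0 B3←B2 B4←B2 B5←B3 B6←B3 B7←B5 B8←B6 B9←B6
Dom at joins:
  B2: preds {B0,B4}: {B0} ∩ {B0,B2,B4} = {B0}; idom=B0
  B4: preds {B2,B3}: {B0,B2} ∩ {B0,B2,B3} = {B0,B2}; idom=B2
  B9: preds {B6,B8}: {B0,B2,B3,B6} ∩ {B0,B2,B3,B6,B8} = {B0,B2,B3,B6}; idom=B6

Frontier:
  B2←B0: walk · to B0
  B2←B4: walk B4→B2 to B0
  B4←B2: walk · to B2
  B4←B3: walk B3 to B2
  B9←B6: walk · to B6
  B9←B8: walk B8 to B6
  B0: DF=∅
  B1: DF=∅
  B2: DF={B2}
  B3: DF={B4}
  B4: DF={B2}
  B5: DF=∅
  B6: DF=∅
  B7: DF=∅
  B8: DF={B9}
  B9: DF=∅

φ for w: defs {B0,B3,B9}
  DF⁺ = {B2,B4}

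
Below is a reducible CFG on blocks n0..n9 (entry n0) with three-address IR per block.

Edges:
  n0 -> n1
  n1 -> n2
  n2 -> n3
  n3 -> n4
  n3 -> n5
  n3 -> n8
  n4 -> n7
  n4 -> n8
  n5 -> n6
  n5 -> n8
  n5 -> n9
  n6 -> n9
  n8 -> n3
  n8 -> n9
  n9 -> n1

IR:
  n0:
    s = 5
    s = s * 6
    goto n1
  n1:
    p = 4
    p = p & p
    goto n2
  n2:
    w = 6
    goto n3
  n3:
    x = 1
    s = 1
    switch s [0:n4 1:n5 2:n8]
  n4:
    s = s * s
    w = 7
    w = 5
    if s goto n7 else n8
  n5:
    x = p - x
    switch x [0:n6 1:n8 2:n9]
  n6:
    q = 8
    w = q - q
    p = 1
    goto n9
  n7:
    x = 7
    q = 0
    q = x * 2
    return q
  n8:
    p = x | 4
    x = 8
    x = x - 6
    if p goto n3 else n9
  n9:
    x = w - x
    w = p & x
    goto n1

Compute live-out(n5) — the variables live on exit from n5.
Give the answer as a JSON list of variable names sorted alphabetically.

Answer: ["p", "w", "x"]

Derivation:
Per-block:
  n0: {s} / ∅
  n1: {p} / ∅
  n2: {w} / ∅
  n3: {s,x} / ∅
  n4: {s,w} / {s}
  n5: {x} / {p,x}
  n6: {p,q,w} / ∅
  n7: {q,x} / ∅
  n8: {p,x} / {x}
  n9: {w,x} / {p,w,x}

Liveness:
  n0: in=∅ out=∅
  n1: in=∅ out={p}
  n2: in={p} out={p,w}
  n3: in={p,w} out={p,s,w,x}
  n4: in={s,x} out={w,x}
  n5: in={p,w,x} out={p,w,x}
  n6: in={x} out={p,w,x}
  n7: in=∅ out=∅
  n8: in={w,x} out={p,w,x}
  n9: in={p,w,x} out=∅

live-out(n5) = ["p", "w", "x"]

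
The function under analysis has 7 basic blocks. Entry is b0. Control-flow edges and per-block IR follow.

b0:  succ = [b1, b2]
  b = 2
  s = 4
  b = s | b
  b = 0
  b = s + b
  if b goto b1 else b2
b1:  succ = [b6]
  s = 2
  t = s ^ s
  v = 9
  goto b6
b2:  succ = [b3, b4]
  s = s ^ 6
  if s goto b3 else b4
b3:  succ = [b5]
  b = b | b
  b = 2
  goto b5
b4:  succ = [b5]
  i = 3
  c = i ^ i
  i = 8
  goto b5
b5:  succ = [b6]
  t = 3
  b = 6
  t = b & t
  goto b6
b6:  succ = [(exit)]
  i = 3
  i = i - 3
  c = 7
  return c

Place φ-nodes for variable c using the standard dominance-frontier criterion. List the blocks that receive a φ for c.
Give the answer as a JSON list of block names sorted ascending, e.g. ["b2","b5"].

Answer: ["b5", "b6"]

Derivation:
idom tree: b1←b0 b2←b0 b3←b2 b4←b2 b5←b2 b6←b0
Join-block Dom:
  b5: preds {b3,b4}: {b0,b2,b3} ∩ {b0,b2,b4} = {b0,b2}; idom=b2
  b6: preds {b1,b5}: {b0,b1} ∩ {b0,b2,b5} = {b0}; idom=b0

Frontier:
  b5←b3: walk b3 to b2
  b5←b4: walk b4 to b2
  b6←b1: walk b1 to b0
  b6←b5: walk b5→b2 to b0
  b0 → ∅
  b1 → {b6}
  b2 → {b6}
  b3 → {b5}
  b4 → {b5}
  b5 → {b6}
  b6 → ∅

φ for c: defs {b4,b6}
  DF⁺ = {b5,b6}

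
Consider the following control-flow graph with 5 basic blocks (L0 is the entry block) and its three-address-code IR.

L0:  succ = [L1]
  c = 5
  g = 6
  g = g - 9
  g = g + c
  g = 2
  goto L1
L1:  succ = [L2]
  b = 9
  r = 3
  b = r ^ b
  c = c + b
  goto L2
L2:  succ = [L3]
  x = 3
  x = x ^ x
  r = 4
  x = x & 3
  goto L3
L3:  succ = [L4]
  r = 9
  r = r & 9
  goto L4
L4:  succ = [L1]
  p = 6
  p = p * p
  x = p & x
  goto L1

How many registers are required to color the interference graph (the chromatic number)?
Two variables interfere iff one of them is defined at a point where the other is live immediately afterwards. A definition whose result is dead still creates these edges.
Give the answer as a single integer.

Answer: 3

Working:
Block summaries:
  L0: def={c,g} ue=∅
  L1: def={b,c,r} ue={c}
  L2: def={r,x} ue=∅
  L3: def={r} ue=∅
  L4: def={p,x} ue={x}

Liveness:
  L0: in=∅ out={c}
  L1: in={c} out={c}
  L2: in={c} out={c,x}
  L3: in={c,x} out={c,x}
  L4: in={c,x} out={c}

Interference:
  b↔{c,r}
  c↔{b,g,p,r,x}
  g↔{c}
  p↔{c,x}
  r↔{b,c,x}
  x↔{c,p,r}

Registers:
  lower bound: {b,c,r} mutually conflict ⇒ χ ≥ 3
  assign b→R2 c→R0 g→R1 p→R1 r→R1 x→R2 — no edge inside a register ⇒ χ ≤ 3
  χ = 3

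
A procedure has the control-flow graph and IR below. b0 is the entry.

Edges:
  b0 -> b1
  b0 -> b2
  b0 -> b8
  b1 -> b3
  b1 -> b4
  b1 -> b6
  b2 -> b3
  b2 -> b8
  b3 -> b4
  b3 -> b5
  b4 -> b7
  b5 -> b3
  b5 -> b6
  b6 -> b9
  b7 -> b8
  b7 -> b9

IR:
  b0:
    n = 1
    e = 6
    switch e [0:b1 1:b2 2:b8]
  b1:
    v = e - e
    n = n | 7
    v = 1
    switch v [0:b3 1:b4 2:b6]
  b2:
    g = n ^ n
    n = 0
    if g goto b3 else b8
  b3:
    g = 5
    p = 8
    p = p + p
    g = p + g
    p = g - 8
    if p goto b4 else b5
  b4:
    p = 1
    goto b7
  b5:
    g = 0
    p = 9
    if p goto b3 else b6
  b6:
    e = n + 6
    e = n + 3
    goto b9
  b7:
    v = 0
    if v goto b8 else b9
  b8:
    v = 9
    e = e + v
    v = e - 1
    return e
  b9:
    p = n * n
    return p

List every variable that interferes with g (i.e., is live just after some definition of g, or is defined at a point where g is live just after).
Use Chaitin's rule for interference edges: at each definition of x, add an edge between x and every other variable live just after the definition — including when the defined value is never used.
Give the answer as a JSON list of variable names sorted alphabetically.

Answer: ["e", "n", "p"]

Derivation:
Block summaries:
  b0: def={e,n} ue=∅
  b1: def={n,v} ue={e,n}
  b2: def={g,n} ue={n}
  b3: def={g,p} ue=∅
  b4: def={p} ue=∅
  b5: def={g,p} ue=∅
  b6: def={e} ue={n}
  b7: def={v} ue=∅
  b8: def={e,v} ue={e}
  b9: def={p} ue={n}

Live sets:
  b0: in=∅ out={e,n}
  b1: in={e,n} out={e,n}
  b2: in={e,n} out={e,n}
  b3: in={e,n} out={e,n}
  b4: in={e,n} out={e,n}
  b5: in={e,n} out={e,n}
  b6: in={n} out={n}
  b7: in={e,n} out={e,n}
  b8: in={e} out=∅
  b9: in={n} out=∅

Conflict graph:
  e↔{g,n,p,v}
  g↔{e,n,p}
  n↔{e,g,p,v}
  p↔{e,g,n}
  v↔{e,n}

N(g) = ["e", "n", "p"]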